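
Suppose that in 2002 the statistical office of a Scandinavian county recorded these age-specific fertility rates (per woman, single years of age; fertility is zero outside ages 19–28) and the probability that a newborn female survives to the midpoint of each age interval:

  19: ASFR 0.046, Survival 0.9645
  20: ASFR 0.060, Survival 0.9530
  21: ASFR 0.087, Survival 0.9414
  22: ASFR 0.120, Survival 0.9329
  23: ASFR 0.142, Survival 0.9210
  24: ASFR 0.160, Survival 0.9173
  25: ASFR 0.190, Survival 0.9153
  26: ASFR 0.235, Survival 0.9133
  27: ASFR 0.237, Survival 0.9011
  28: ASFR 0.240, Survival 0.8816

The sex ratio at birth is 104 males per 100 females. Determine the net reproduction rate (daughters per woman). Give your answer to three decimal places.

Proportion female at birth = 100 / (100 + 104) = 0.49020.
Per-age-group product (1 × ASFR × survival probability):
  19: 1 × 0.046 × 0.9645 = 0.04437
  20: 1 × 0.060 × 0.9530 = 0.05718
  21: 1 × 0.087 × 0.9414 = 0.08190
  22: 1 × 0.120 × 0.9329 = 0.11195
  23: 1 × 0.142 × 0.9210 = 0.13078
  24: 1 × 0.160 × 0.9173 = 0.14677
  25: 1 × 0.190 × 0.9153 = 0.17391
  26: 1 × 0.235 × 0.9133 = 0.21463
  27: 1 × 0.237 × 0.9011 = 0.21356
  28: 1 × 0.240 × 0.8816 = 0.21158
Sum = 1.38663
NRR = 0.49020 × 1.38663 = 0.67973

0.680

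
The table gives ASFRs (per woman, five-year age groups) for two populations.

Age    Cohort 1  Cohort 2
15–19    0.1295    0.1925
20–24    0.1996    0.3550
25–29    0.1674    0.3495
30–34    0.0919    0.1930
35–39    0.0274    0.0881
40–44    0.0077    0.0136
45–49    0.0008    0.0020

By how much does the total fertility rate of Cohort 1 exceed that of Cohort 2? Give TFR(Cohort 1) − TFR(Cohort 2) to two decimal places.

-2.85

Cohort 1:
  Sum of ASFRs = 0.1295 + 0.1996 + 0.1674 + 0.0919 + 0.0274 + 0.0077 + 0.0008 = 0.6243
  TFR = 5 × 0.6243 = 3.1215
Cohort 2:
  Sum of ASFRs = 0.1925 + 0.3550 + 0.3495 + 0.1930 + 0.0881 + 0.0136 + 0.0020 = 1.1937
  TFR = 5 × 1.1937 = 5.9685
Difference = 3.1215 − 5.9685 = -2.847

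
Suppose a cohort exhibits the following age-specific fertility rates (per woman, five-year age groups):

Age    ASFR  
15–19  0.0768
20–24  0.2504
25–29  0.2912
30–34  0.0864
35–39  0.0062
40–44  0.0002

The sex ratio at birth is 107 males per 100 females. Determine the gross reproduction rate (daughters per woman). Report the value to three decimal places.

Proportion female at birth = 100 / (100 + 107) = 0.48309.
Sum of ASFRs = 0.0768 + 0.2504 + 0.2912 + 0.0864 + 0.0062 + 0.0002 = 0.7112
TFR = 5 × 0.7112 = 3.556
GRR = 0.48309 × 3.556 = 1.71787

1.718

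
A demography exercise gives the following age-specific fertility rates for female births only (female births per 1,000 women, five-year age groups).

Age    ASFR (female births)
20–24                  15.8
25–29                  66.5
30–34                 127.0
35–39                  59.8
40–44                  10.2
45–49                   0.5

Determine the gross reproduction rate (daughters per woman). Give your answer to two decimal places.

Sum of female ASFRs = 15.8 + 66.5 + 127.0 + 59.8 + 10.2 + 0.5 = 279.8
GRR = 5 × 279.8 / 1000 = 1.399

1.40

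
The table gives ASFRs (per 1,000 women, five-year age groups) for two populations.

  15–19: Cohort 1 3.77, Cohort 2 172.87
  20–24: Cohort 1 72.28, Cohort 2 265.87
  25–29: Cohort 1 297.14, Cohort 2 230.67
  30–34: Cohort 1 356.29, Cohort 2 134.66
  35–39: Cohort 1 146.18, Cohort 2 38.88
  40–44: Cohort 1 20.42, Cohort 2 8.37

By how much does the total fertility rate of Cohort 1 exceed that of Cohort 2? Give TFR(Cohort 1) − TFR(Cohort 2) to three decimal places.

Cohort 1:
  Sum of ASFRs = 3.77 + 72.28 + 297.14 + 356.29 + 146.18 + 20.42 = 896.08
  TFR = 5 × 896.08 / 1000 = 4.4804
Cohort 2:
  Sum of ASFRs = 172.87 + 265.87 + 230.67 + 134.66 + 38.88 + 8.37 = 851.32
  TFR = 5 × 851.32 / 1000 = 4.2566
Difference = 4.4804 − 4.2566 = 0.2238

0.224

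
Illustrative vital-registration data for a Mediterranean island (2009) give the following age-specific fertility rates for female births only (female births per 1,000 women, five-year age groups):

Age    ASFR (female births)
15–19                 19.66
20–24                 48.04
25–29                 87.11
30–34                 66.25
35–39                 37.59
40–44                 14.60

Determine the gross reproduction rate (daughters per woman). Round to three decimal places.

1.366

Sum of female ASFRs = 19.66 + 48.04 + 87.11 + 66.25 + 37.59 + 14.60 = 273.25
GRR = 5 × 273.25 / 1000 = 1.36625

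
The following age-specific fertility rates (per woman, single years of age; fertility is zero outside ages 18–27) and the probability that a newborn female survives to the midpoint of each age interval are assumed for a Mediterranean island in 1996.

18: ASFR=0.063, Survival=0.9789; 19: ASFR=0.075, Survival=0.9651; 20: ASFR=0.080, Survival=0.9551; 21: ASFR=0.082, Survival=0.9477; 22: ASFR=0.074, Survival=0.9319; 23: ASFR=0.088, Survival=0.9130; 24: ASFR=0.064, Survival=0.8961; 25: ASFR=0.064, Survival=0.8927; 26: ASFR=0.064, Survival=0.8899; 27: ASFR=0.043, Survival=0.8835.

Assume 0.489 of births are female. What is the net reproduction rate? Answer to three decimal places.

0.316

Proportion female at birth = 0.489.
Weighting each age-specific rate by interval width and survival:
  18: 1 × 0.063 × 0.9789 = 0.06167
  19: 1 × 0.075 × 0.9651 = 0.07238
  20: 1 × 0.080 × 0.9551 = 0.07641
  21: 1 × 0.082 × 0.9477 = 0.07771
  22: 1 × 0.074 × 0.9319 = 0.06896
  23: 1 × 0.088 × 0.9130 = 0.08034
  24: 1 × 0.064 × 0.8961 = 0.05735
  25: 1 × 0.064 × 0.8927 = 0.05713
  26: 1 × 0.064 × 0.8899 = 0.05695
  27: 1 × 0.043 × 0.8835 = 0.03799
Sum = 0.64689
NRR = 0.489 × 0.64689 = 0.31633
An NRR under 1 implies long-run decline under these rates.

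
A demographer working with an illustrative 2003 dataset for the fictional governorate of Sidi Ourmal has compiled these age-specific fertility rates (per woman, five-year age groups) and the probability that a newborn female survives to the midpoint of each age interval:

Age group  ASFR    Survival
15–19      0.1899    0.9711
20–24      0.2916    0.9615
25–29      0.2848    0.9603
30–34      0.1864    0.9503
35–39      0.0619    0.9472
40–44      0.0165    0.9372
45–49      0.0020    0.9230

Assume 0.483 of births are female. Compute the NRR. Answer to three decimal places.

2.394

Proportion female at birth = 0.483.
Weighting each age-specific rate by interval width and survival:
  15–19: 5 × 0.1899 × 0.9711 = 0.92206
  20–24: 5 × 0.2916 × 0.9615 = 1.40187
  25–29: 5 × 0.2848 × 0.9603 = 1.36747
  30–34: 5 × 0.1864 × 0.9503 = 0.88568
  35–39: 5 × 0.0619 × 0.9472 = 0.29316
  40–44: 5 × 0.0165 × 0.9372 = 0.07732
  45–49: 5 × 0.0020 × 0.9230 = 0.00923
Sum = 4.95679
NRR = 0.483 × 4.95679 = 2.39413
An NRR exceeding 1 indicates intrinsic growth under these rates.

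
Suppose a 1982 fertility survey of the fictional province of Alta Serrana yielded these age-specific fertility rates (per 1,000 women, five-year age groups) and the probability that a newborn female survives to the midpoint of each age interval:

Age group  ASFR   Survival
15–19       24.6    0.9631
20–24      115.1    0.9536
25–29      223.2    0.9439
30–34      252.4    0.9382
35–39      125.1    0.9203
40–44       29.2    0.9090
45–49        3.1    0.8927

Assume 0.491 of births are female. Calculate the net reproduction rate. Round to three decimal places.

Proportion female at birth = 0.491.
Weighting each age-specific rate by interval width and survival:
  15–19: 5 × 24.6/1000 × 0.9631 = 0.11846
  20–24: 5 × 115.1/1000 × 0.9536 = 0.54880
  25–29: 5 × 223.2/1000 × 0.9439 = 1.05339
  30–34: 5 × 252.4/1000 × 0.9382 = 1.18401
  35–39: 5 × 125.1/1000 × 0.9203 = 0.57565
  40–44: 5 × 29.2/1000 × 0.9090 = 0.13271
  45–49: 5 × 3.1/1000 × 0.8927 = 0.01384
Sum = 3.62686
NRR = 0.491 × 3.62686 = 1.78079

1.781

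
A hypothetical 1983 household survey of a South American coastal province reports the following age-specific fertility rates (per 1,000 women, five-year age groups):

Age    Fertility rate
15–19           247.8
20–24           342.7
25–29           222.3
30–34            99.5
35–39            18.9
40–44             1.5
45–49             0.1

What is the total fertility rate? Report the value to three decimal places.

Sum of ASFRs = 247.8 + 342.7 + 222.3 + 99.5 + 18.9 + 1.5 + 0.1 = 932.8
TFR = 5 × 932.8 / 1000 = 4.664

4.664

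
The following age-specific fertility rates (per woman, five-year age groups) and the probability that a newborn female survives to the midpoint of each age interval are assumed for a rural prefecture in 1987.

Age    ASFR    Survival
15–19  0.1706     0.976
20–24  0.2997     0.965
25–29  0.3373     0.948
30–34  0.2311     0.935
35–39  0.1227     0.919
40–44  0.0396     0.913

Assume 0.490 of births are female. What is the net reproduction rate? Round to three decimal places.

2.794

Proportion female at birth = 0.490.
Weighting each age-specific rate by interval width and survival:
  15–19: 5 × 0.1706 × 0.976 = 0.83253
  20–24: 5 × 0.2997 × 0.965 = 1.44605
  25–29: 5 × 0.3373 × 0.948 = 1.59880
  30–34: 5 × 0.2311 × 0.935 = 1.08039
  35–39: 5 × 0.1227 × 0.919 = 0.56381
  40–44: 5 × 0.0396 × 0.913 = 0.18077
Sum = 5.70235
NRR = 0.490 × 5.70235 = 2.79415
An NRR exceeding 1 indicates intrinsic growth under these rates.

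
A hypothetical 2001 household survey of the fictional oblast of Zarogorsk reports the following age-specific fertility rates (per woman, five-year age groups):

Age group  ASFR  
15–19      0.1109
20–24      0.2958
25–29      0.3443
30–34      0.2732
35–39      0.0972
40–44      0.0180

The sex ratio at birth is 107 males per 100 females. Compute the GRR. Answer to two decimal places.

Proportion female at birth = 100 / (100 + 107) = 0.48309.
Sum of ASFRs = 0.1109 + 0.2958 + 0.3443 + 0.2732 + 0.0972 + 0.0180 = 1.1394
TFR = 5 × 1.1394 = 5.697
GRR = 0.48309 × 5.697 = 2.75216

2.75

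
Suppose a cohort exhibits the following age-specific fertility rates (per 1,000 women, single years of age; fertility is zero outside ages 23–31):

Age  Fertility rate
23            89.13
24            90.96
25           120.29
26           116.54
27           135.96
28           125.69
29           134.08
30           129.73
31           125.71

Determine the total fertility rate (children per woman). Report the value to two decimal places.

1.07

Sum of ASFRs = 89.13 + 90.96 + 120.29 + 116.54 + 135.96 + 125.69 + 134.08 + 129.73 + 125.71 = 1068.09
TFR = 1068.09 / 1000 = 1.06809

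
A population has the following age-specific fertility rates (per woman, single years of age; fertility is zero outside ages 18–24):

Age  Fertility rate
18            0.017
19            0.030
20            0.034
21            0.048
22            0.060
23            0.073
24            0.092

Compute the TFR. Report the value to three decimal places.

0.354

Sum of ASFRs = 0.017 + 0.030 + 0.034 + 0.048 + 0.060 + 0.073 + 0.092 = 0.354
TFR = 0.354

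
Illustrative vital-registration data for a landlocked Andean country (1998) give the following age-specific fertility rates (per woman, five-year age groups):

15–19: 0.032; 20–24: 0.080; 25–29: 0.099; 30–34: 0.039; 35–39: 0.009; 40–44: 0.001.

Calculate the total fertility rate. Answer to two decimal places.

1.30

Sum of ASFRs = 0.032 + 0.080 + 0.099 + 0.039 + 0.009 + 0.001 = 0.260
TFR = 5 × 0.260 = 1.3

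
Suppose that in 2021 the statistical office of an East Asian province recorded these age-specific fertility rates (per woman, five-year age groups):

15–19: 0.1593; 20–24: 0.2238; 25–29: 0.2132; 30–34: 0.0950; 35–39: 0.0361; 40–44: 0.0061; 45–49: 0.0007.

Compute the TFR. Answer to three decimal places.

Sum of ASFRs = 0.1593 + 0.2238 + 0.2132 + 0.0950 + 0.0361 + 0.0061 + 0.0007 = 0.7342
TFR = 5 × 0.7342 = 3.671

3.671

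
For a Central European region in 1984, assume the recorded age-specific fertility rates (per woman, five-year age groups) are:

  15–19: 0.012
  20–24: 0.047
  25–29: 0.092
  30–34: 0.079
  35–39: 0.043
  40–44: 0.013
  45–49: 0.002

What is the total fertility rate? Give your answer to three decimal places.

Sum of ASFRs = 0.012 + 0.047 + 0.092 + 0.079 + 0.043 + 0.013 + 0.002 = 0.288
TFR = 5 × 0.288 = 1.44

1.440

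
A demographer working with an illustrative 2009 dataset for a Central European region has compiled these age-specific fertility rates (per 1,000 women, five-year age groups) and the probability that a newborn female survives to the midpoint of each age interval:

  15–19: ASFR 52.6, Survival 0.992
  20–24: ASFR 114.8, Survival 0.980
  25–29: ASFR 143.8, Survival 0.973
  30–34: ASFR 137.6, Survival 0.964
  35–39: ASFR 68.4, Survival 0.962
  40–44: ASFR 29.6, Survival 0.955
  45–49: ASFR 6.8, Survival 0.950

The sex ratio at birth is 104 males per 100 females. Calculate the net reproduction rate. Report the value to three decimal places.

1.318

Proportion female at birth = 100 / (100 + 104) = 0.49020.
Per-age-group product (5 × ASFR × survival probability):
  15–19: 5 × 52.6/1000 × 0.992 = 0.26090
  20–24: 5 × 114.8/1000 × 0.980 = 0.56252
  25–29: 5 × 143.8/1000 × 0.973 = 0.69959
  30–34: 5 × 137.6/1000 × 0.964 = 0.66323
  35–39: 5 × 68.4/1000 × 0.962 = 0.32900
  40–44: 5 × 29.6/1000 × 0.955 = 0.14134
  45–49: 5 × 6.8/1000 × 0.950 = 0.03230
Sum = 2.68888
NRR = 0.49020 × 2.68888 = 1.31809
NRR > 1, so each generation more than replaces itself.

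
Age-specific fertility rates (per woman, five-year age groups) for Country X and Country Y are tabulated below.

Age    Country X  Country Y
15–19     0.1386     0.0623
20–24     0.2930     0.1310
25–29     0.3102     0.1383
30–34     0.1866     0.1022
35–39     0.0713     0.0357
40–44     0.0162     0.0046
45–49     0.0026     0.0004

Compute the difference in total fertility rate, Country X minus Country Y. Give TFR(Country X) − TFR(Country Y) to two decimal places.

2.72

Country X:
  Sum of ASFRs = 0.1386 + 0.2930 + 0.3102 + 0.1866 + 0.0713 + 0.0162 + 0.0026 = 1.0185
  TFR = 5 × 1.0185 = 5.0925
Country Y:
  Sum of ASFRs = 0.0623 + 0.1310 + 0.1383 + 0.1022 + 0.0357 + 0.0046 + 0.0004 = 0.4745
  TFR = 5 × 0.4745 = 2.3725
Difference = 5.0925 − 2.3725 = 2.72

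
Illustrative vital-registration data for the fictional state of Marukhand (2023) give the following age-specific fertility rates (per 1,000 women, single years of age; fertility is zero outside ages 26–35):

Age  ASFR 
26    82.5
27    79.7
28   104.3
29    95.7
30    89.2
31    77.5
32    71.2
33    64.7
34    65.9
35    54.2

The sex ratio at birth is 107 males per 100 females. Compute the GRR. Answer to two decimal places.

Proportion female at birth = 100 / (100 + 107) = 0.48309.
Sum of ASFRs = 82.5 + 79.7 + 104.3 + 95.7 + 89.2 + 77.5 + 71.2 + 64.7 + 65.9 + 54.2 = 784.9
TFR = 784.9 / 1000 = 0.7849
GRR = 0.48309 × 0.7849 = 0.37918

0.38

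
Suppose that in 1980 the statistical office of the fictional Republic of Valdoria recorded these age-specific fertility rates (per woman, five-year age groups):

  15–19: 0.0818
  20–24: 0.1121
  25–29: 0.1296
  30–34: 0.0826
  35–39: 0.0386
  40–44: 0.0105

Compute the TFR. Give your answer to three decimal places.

Sum of ASFRs = 0.0818 + 0.1121 + 0.1296 + 0.0826 + 0.0386 + 0.0105 = 0.4552
TFR = 5 × 0.4552 = 2.276

2.276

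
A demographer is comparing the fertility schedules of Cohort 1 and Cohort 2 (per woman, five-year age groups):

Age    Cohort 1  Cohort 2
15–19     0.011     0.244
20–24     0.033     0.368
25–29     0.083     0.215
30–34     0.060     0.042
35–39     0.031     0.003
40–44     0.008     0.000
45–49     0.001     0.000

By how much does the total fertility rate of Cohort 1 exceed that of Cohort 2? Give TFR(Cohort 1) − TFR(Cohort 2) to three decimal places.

Cohort 1:
  Sum of ASFRs = 0.011 + 0.033 + 0.083 + 0.060 + 0.031 + 0.008 + 0.001 = 0.227
  TFR = 5 × 0.227 = 1.135
Cohort 2:
  Sum of ASFRs = 0.244 + 0.368 + 0.215 + 0.042 + 0.003 + 0.000 + 0.000 = 0.872
  TFR = 5 × 0.872 = 4.36
Difference = 1.135 − 4.36 = -3.225

-3.225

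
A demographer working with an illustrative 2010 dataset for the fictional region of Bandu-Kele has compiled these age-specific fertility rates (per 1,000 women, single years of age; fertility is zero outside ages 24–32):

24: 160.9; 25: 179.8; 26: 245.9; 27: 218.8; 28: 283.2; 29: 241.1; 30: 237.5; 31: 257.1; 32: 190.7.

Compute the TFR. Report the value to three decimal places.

2.015

Sum of ASFRs = 160.9 + 179.8 + 245.9 + 218.8 + 283.2 + 241.1 + 237.5 + 257.1 + 190.7 = 2015.0
TFR = 2015.0 / 1000 = 2.015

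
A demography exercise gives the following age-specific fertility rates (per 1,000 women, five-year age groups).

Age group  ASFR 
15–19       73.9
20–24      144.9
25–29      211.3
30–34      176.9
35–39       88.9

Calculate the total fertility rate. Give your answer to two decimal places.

Sum of ASFRs = 73.9 + 144.9 + 211.3 + 176.9 + 88.9 = 695.9
TFR = 5 × 695.9 / 1000 = 3.4795

3.48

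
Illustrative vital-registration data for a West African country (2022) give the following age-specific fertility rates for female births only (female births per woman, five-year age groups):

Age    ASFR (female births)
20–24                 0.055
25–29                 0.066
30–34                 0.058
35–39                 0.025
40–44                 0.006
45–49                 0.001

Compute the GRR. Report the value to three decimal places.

Sum of female ASFRs = 0.055 + 0.066 + 0.058 + 0.025 + 0.006 + 0.001 = 0.211
GRR = 5 × 0.211 = 1.055

1.055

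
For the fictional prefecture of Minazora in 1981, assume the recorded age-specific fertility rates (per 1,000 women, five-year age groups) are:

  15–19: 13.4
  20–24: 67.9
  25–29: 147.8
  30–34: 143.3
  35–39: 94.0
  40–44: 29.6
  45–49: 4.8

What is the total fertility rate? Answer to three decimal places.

Sum of ASFRs = 13.4 + 67.9 + 147.8 + 143.3 + 94.0 + 29.6 + 4.8 = 500.8
TFR = 5 × 500.8 / 1000 = 2.504

2.504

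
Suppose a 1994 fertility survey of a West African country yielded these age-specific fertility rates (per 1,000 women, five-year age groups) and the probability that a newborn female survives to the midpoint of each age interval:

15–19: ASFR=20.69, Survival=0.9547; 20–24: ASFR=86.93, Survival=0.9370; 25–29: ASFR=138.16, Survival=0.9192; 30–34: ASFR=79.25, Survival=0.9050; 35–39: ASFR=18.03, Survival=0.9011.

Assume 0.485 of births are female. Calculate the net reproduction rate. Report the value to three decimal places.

Proportion female at birth = 0.485.
Each age group contributes 5 × ASFR × survival:
  15–19: 5 × 20.69/1000 × 0.9547 = 0.09876
  20–24: 5 × 86.93/1000 × 0.9370 = 0.40727
  25–29: 5 × 138.16/1000 × 0.9192 = 0.63498
  30–34: 5 × 79.25/1000 × 0.9050 = 0.35861
  35–39: 5 × 18.03/1000 × 0.9011 = 0.08123
Sum = 1.58085
NRR = 0.485 × 1.58085 = 0.76671

0.767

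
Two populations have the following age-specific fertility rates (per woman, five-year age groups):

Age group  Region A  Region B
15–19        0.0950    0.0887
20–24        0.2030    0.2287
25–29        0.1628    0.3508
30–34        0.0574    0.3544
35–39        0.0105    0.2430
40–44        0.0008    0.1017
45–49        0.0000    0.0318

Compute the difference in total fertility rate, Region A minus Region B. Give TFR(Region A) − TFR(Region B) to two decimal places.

Region A:
  Sum of ASFRs = 0.0950 + 0.2030 + 0.1628 + 0.0574 + 0.0105 + 0.0008 + 0.0000 = 0.5295
  TFR = 5 × 0.5295 = 2.6475
Region B:
  Sum of ASFRs = 0.0887 + 0.2287 + 0.3508 + 0.3544 + 0.2430 + 0.1017 + 0.0318 = 1.3991
  TFR = 5 × 1.3991 = 6.9955
Difference = 2.6475 − 6.9955 = -4.348

-4.35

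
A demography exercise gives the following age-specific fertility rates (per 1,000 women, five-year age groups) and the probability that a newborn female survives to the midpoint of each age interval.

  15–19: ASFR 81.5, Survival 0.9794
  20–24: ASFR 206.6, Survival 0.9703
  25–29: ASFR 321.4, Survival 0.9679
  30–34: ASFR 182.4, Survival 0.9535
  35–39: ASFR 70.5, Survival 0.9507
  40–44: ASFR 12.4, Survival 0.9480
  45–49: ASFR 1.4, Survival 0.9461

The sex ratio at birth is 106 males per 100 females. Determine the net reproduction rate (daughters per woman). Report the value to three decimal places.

2.052

Proportion female at birth = 100 / (100 + 106) = 0.48544.
Per-age-group product (5 × ASFR × survival probability):
  15–19: 5 × 81.5/1000 × 0.9794 = 0.39911
  20–24: 5 × 206.6/1000 × 0.9703 = 1.00232
  25–29: 5 × 321.4/1000 × 0.9679 = 1.55542
  30–34: 5 × 182.4/1000 × 0.9535 = 0.86959
  35–39: 5 × 70.5/1000 × 0.9507 = 0.33512
  40–44: 5 × 12.4/1000 × 0.9480 = 0.05878
  45–49: 5 × 1.4/1000 × 0.9461 = 0.00662
Sum = 4.22696
NRR = 0.48544 × 4.22696 = 2.05194
An NRR exceeding 1 indicates intrinsic growth under these rates.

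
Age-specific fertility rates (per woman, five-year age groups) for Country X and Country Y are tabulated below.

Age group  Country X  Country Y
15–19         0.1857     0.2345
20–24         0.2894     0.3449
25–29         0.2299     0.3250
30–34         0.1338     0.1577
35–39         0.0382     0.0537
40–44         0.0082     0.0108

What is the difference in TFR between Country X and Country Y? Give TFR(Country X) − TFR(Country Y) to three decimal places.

Country X:
  Sum of ASFRs = 0.1857 + 0.2894 + 0.2299 + 0.1338 + 0.0382 + 0.0082 = 0.8852
  TFR = 5 × 0.8852 = 4.426
Country Y:
  Sum of ASFRs = 0.2345 + 0.3449 + 0.3250 + 0.1577 + 0.0537 + 0.0108 = 1.1266
  TFR = 5 × 1.1266 = 5.633
Difference = 4.426 − 5.633 = -1.207

-1.207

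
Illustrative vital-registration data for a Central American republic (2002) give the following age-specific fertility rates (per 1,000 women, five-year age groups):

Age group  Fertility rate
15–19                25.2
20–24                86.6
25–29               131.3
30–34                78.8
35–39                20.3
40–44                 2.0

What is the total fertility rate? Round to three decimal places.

Sum of ASFRs = 25.2 + 86.6 + 131.3 + 78.8 + 20.3 + 2.0 = 344.2
TFR = 5 × 344.2 / 1000 = 1.721

1.721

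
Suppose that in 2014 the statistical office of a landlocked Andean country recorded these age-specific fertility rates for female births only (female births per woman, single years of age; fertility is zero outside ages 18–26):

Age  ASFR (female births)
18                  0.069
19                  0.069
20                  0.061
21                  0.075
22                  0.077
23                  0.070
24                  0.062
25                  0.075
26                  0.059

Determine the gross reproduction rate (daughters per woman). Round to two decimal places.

Sum of female ASFRs = 0.069 + 0.069 + 0.061 + 0.075 + 0.077 + 0.070 + 0.062 + 0.075 + 0.059 = 0.617
GRR = 0.617

0.62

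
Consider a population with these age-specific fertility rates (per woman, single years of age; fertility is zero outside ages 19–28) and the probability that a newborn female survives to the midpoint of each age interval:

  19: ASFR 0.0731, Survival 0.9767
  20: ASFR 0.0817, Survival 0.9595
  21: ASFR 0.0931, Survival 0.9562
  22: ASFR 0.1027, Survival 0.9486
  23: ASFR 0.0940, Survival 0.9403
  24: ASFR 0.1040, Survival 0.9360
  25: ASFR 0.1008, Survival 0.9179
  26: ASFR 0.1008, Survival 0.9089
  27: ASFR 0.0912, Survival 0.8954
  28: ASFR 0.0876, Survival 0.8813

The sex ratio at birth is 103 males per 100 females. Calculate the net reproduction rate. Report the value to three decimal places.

Proportion female at birth = 100 / (100 + 103) = 0.49261.
Weighting each age-specific rate by interval width and survival:
  19: 1 × 0.0731 × 0.9767 = 0.07140
  20: 1 × 0.0817 × 0.9595 = 0.07839
  21: 1 × 0.0931 × 0.9562 = 0.08902
  22: 1 × 0.1027 × 0.9486 = 0.09742
  23: 1 × 0.0940 × 0.9403 = 0.08839
  24: 1 × 0.1040 × 0.9360 = 0.09734
  25: 1 × 0.1008 × 0.9179 = 0.09252
  26: 1 × 0.1008 × 0.9089 = 0.09162
  27: 1 × 0.0912 × 0.8954 = 0.08166
  28: 1 × 0.0876 × 0.8813 = 0.07720
Sum = 0.86496
NRR = 0.49261 × 0.86496 = 0.42609
With NRR below 1 the population is below replacement fertility.

0.426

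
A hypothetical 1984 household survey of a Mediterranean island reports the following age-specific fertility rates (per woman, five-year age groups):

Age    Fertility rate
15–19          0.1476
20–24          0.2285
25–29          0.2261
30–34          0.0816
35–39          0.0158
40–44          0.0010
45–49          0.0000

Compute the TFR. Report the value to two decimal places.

3.50

Sum of ASFRs = 0.1476 + 0.2285 + 0.2261 + 0.0816 + 0.0158 + 0.0010 + 0.0000 = 0.7006
TFR = 5 × 0.7006 = 3.503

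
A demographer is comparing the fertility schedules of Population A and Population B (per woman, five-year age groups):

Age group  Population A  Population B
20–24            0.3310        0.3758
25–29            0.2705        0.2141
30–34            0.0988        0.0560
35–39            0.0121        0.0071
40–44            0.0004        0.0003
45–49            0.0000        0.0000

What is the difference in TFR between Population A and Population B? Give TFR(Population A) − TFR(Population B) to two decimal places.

0.30

Population A:
  Sum of ASFRs = 0.3310 + 0.2705 + 0.0988 + 0.0121 + 0.0004 + 0.0000 = 0.7128
  TFR = 5 × 0.7128 = 3.564
Population B:
  Sum of ASFRs = 0.3758 + 0.2141 + 0.0560 + 0.0071 + 0.0003 + 0.0000 = 0.6533
  TFR = 5 × 0.6533 = 3.2665
Difference = 3.564 − 3.2665 = 0.2975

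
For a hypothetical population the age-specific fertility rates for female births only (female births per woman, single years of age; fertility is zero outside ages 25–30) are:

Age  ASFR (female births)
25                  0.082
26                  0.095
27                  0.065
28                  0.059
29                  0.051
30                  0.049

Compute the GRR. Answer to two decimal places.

Sum of female ASFRs = 0.082 + 0.095 + 0.065 + 0.059 + 0.051 + 0.049 = 0.401
GRR = 0.401

0.40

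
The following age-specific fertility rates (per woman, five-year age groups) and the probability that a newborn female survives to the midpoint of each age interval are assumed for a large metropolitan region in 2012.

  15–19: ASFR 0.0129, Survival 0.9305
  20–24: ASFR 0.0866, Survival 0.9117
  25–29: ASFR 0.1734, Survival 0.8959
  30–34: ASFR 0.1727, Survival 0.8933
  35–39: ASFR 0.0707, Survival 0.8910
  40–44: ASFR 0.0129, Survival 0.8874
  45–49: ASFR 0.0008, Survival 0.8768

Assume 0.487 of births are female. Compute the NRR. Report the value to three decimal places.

1.158

Proportion female at birth = 0.487.
Survival-weighted fertility by age (5·fₓ·Sₓ):
  15–19: 5 × 0.0129 × 0.9305 = 0.06002
  20–24: 5 × 0.0866 × 0.9117 = 0.39477
  25–29: 5 × 0.1734 × 0.8959 = 0.77675
  30–34: 5 × 0.1727 × 0.8933 = 0.77136
  35–39: 5 × 0.0707 × 0.8910 = 0.31497
  40–44: 5 × 0.0129 × 0.8874 = 0.05724
  45–49: 5 × 0.0008 × 0.8768 = 0.00351
Sum = 2.37862
NRR = 0.487 × 2.37862 = 1.15839
An NRR exceeding 1 indicates intrinsic growth under these rates.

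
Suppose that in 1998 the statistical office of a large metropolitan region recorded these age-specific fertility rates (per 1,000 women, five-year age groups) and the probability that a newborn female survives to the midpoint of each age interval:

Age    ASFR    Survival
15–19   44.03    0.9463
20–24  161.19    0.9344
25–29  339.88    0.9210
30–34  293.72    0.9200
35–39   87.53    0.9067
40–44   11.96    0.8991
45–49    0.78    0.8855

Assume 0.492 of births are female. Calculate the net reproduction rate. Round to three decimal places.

Proportion female at birth = 0.492.
Survival-weighted fertility by age (5·fₓ·Sₓ):
  15–19: 5 × 44.03/1000 × 0.9463 = 0.20833
  20–24: 5 × 161.19/1000 × 0.9344 = 0.75308
  25–29: 5 × 339.88/1000 × 0.9210 = 1.56515
  30–34: 5 × 293.72/1000 × 0.9200 = 1.35111
  35–39: 5 × 87.53/1000 × 0.9067 = 0.39682
  40–44: 5 × 11.96/1000 × 0.8991 = 0.05377
  45–49: 5 × 0.78/1000 × 0.8855 = 0.00345
Sum = 4.33171
NRR = 0.492 × 4.33171 = 2.13120

2.131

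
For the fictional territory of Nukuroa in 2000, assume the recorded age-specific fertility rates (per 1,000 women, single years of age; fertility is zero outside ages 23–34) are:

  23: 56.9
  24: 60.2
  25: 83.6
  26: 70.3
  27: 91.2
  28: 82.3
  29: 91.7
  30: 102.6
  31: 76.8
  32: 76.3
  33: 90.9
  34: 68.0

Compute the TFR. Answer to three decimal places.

Sum of ASFRs = 56.9 + 60.2 + 83.6 + 70.3 + 91.2 + 82.3 + 91.7 + 102.6 + 76.8 + 76.3 + 90.9 + 68.0 = 950.8
TFR = 950.8 / 1000 = 0.9508

0.951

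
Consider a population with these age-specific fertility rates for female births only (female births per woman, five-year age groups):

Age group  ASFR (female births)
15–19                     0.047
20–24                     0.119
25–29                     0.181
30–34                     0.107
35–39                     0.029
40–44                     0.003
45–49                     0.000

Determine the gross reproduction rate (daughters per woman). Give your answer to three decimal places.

Sum of female ASFRs = 0.047 + 0.119 + 0.181 + 0.107 + 0.029 + 0.003 + 0.000 = 0.486
GRR = 5 × 0.486 = 2.43

2.430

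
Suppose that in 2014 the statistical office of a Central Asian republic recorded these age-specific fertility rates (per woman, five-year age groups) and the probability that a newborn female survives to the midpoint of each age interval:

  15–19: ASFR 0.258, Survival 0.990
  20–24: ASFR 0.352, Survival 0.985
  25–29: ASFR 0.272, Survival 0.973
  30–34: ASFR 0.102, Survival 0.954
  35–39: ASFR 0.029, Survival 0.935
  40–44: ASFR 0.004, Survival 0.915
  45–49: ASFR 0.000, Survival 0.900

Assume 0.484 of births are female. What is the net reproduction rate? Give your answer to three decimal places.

2.408

Proportion female at birth = 0.484.
Weighting each age-specific rate by interval width and survival:
  15–19: 5 × 0.258 × 0.990 = 1.27710
  20–24: 5 × 0.352 × 0.985 = 1.73360
  25–29: 5 × 0.272 × 0.973 = 1.32328
  30–34: 5 × 0.102 × 0.954 = 0.48654
  35–39: 5 × 0.029 × 0.935 = 0.13558
  40–44: 5 × 0.004 × 0.915 = 0.01830
  45–49: 5 × 0.000 × 0.900 = 0.00000
Sum = 4.97440
NRR = 0.484 × 4.97440 = 2.40761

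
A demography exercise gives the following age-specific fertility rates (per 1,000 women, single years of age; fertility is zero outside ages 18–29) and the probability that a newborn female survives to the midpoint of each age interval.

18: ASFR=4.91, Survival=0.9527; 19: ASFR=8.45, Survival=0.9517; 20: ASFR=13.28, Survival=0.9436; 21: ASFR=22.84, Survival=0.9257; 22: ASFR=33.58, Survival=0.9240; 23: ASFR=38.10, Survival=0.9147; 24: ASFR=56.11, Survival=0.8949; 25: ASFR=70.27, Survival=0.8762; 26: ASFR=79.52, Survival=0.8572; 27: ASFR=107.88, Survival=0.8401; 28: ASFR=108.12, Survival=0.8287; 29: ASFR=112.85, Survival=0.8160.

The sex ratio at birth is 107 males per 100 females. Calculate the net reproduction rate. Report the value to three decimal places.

0.273

Proportion female at birth = 100 / (100 + 107) = 0.48309.
Survival-weighted fertility by age (1·fₓ·Sₓ):
  18: 1 × 4.91/1000 × 0.9527 = 0.00468
  19: 1 × 8.45/1000 × 0.9517 = 0.00804
  20: 1 × 13.28/1000 × 0.9436 = 0.01253
  21: 1 × 22.84/1000 × 0.9257 = 0.02114
  22: 1 × 33.58/1000 × 0.9240 = 0.03103
  23: 1 × 38.10/1000 × 0.9147 = 0.03485
  24: 1 × 56.11/1000 × 0.8949 = 0.05021
  25: 1 × 70.27/1000 × 0.8762 = 0.06157
  26: 1 × 79.52/1000 × 0.8572 = 0.06816
  27: 1 × 107.88/1000 × 0.8401 = 0.09063
  28: 1 × 108.12/1000 × 0.8287 = 0.08960
  29: 1 × 112.85/1000 × 0.8160 = 0.09209
Sum = 0.56453
NRR = 0.48309 × 0.56453 = 0.27272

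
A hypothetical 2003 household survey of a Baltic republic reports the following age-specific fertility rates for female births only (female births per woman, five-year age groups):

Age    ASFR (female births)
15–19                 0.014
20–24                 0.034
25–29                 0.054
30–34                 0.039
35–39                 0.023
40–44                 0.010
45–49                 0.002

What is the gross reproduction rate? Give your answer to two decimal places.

Sum of female ASFRs = 0.014 + 0.034 + 0.054 + 0.039 + 0.023 + 0.010 + 0.002 = 0.176
GRR = 5 × 0.176 = 0.88

0.88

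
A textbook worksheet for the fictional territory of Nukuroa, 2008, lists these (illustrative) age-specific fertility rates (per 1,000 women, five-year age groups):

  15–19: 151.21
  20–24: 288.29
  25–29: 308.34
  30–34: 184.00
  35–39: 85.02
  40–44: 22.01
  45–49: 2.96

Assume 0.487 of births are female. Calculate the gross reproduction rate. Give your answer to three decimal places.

Proportion female at birth = 0.487.
Sum of ASFRs = 151.21 + 288.29 + 308.34 + 184.00 + 85.02 + 22.01 + 2.96 = 1041.83
TFR = 5 × 1041.83 / 1000 = 5.20915
GRR = 0.487 × 5.20915 = 2.53686

2.537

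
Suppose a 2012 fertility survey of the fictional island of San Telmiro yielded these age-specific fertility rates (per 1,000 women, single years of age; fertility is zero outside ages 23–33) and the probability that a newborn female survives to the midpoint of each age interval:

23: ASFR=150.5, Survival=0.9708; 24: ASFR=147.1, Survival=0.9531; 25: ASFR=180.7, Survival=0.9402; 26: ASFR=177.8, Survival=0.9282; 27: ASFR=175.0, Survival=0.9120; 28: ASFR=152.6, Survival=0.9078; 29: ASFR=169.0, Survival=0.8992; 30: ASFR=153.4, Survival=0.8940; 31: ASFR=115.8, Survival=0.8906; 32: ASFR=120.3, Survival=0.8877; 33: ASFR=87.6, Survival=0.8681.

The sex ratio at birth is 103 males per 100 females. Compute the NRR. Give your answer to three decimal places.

0.736

Proportion female at birth = 100 / (100 + 103) = 0.49261.
Survival-weighted fertility by age (1·fₓ·Sₓ):
  23: 1 × 150.5/1000 × 0.9708 = 0.14611
  24: 1 × 147.1/1000 × 0.9531 = 0.14020
  25: 1 × 180.7/1000 × 0.9402 = 0.16989
  26: 1 × 177.8/1000 × 0.9282 = 0.16503
  27: 1 × 175.0/1000 × 0.9120 = 0.15960
  28: 1 × 152.6/1000 × 0.9078 = 0.13853
  29: 1 × 169.0/1000 × 0.8992 = 0.15196
  30: 1 × 153.4/1000 × 0.8940 = 0.13714
  31: 1 × 115.8/1000 × 0.8906 = 0.10313
  32: 1 × 120.3/1000 × 0.8877 = 0.10679
  33: 1 × 87.6/1000 × 0.8681 = 0.07605
Sum = 1.49443
NRR = 0.49261 × 1.49443 = 0.73617
An NRR under 1 implies long-run decline under these rates.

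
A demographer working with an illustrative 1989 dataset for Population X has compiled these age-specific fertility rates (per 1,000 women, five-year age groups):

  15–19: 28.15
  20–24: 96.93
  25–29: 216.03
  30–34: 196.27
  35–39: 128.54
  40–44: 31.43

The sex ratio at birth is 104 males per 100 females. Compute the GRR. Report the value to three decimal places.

1.709

Proportion female at birth = 100 / (100 + 104) = 0.49020.
Sum of ASFRs = 28.15 + 96.93 + 216.03 + 196.27 + 128.54 + 31.43 = 697.35
TFR = 5 × 697.35 / 1000 = 3.48675
GRR = 0.49020 × 3.48675 = 1.70920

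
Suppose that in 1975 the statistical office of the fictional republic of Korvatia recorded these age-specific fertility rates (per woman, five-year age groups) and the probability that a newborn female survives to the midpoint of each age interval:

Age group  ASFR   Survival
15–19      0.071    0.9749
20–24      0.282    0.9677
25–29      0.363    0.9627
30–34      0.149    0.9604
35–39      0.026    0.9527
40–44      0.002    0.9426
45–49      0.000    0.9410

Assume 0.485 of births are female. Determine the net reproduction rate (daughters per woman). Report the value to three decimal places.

2.089

Proportion female at birth = 0.485.
Survival-weighted fertility by age (5·fₓ·Sₓ):
  15–19: 5 × 0.071 × 0.9749 = 0.34609
  20–24: 5 × 0.282 × 0.9677 = 1.36446
  25–29: 5 × 0.363 × 0.9627 = 1.74730
  30–34: 5 × 0.149 × 0.9604 = 0.71550
  35–39: 5 × 0.026 × 0.9527 = 0.12385
  40–44: 5 × 0.002 × 0.9426 = 0.00943
  45–49: 5 × 0.000 × 0.9410 = 0.00000
Sum = 4.30663
NRR = 0.485 × 4.30663 = 2.08872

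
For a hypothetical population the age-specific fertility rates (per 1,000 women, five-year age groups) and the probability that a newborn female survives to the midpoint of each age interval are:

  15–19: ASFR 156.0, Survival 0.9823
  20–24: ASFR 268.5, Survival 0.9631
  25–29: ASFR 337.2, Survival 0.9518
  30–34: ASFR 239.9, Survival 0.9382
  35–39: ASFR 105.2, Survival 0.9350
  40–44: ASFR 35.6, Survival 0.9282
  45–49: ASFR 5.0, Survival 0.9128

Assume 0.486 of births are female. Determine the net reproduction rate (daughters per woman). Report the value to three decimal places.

2.658

Proportion female at birth = 0.486.
Per-age-group product (5 × ASFR × survival probability):
  15–19: 5 × 156.0/1000 × 0.9823 = 0.76619
  20–24: 5 × 268.5/1000 × 0.9631 = 1.29296
  25–29: 5 × 337.2/1000 × 0.9518 = 1.60473
  30–34: 5 × 239.9/1000 × 0.9382 = 1.12537
  35–39: 5 × 105.2/1000 × 0.9350 = 0.49181
  40–44: 5 × 35.6/1000 × 0.9282 = 0.16522
  45–49: 5 × 5.0/1000 × 0.9128 = 0.02282
Sum = 5.46910
NRR = 0.486 × 5.46910 = 2.65798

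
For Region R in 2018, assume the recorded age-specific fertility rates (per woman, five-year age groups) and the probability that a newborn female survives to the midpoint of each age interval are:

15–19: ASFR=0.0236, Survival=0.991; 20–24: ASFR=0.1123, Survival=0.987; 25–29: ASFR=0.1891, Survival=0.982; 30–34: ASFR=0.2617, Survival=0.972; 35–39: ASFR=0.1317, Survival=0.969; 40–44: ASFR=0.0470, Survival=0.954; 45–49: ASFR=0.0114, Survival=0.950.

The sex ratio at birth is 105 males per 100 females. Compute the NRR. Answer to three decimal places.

1.848

Proportion female at birth = 100 / (100 + 105) = 0.48780.
Per-age-group product (5 × ASFR × survival probability):
  15–19: 5 × 0.0236 × 0.991 = 0.11694
  20–24: 5 × 0.1123 × 0.987 = 0.55420
  25–29: 5 × 0.1891 × 0.982 = 0.92848
  30–34: 5 × 0.2617 × 0.972 = 1.27186
  35–39: 5 × 0.1317 × 0.969 = 0.63809
  40–44: 5 × 0.0470 × 0.954 = 0.22419
  45–49: 5 × 0.0114 × 0.950 = 0.05415
Sum = 3.78791
NRR = 0.48780 × 3.78791 = 1.84774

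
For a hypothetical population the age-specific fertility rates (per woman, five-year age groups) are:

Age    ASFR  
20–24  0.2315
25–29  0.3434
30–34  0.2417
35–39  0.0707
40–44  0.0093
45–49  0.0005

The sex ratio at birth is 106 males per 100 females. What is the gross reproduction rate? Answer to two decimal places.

Proportion female at birth = 100 / (100 + 106) = 0.48544.
Sum of ASFRs = 0.2315 + 0.3434 + 0.2417 + 0.0707 + 0.0093 + 0.0005 = 0.8971
TFR = 5 × 0.8971 = 4.4855
GRR = 0.48544 × 4.4855 = 2.17744

2.18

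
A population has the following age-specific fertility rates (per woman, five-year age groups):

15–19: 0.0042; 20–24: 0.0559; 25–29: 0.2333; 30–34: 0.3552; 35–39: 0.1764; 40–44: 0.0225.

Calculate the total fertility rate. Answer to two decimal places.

Sum of ASFRs = 0.0042 + 0.0559 + 0.2333 + 0.3552 + 0.1764 + 0.0225 = 0.8475
TFR = 5 × 0.8475 = 4.2375

4.24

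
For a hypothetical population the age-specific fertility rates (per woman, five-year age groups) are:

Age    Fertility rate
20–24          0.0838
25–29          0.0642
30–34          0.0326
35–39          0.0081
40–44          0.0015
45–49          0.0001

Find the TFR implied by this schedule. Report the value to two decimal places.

0.95

Sum of ASFRs = 0.0838 + 0.0642 + 0.0326 + 0.0081 + 0.0015 + 0.0001 = 0.1903
TFR = 5 × 0.1903 = 0.9515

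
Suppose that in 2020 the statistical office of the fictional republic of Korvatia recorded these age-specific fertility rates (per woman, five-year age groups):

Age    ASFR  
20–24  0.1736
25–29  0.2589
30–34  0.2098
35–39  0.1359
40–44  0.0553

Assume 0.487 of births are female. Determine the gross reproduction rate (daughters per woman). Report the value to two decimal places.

2.03

Proportion female at birth = 0.487.
Sum of ASFRs = 0.1736 + 0.2589 + 0.2098 + 0.1359 + 0.0553 = 0.8335
TFR = 5 × 0.8335 = 4.1675
GRR = 0.487 × 4.1675 = 2.02957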